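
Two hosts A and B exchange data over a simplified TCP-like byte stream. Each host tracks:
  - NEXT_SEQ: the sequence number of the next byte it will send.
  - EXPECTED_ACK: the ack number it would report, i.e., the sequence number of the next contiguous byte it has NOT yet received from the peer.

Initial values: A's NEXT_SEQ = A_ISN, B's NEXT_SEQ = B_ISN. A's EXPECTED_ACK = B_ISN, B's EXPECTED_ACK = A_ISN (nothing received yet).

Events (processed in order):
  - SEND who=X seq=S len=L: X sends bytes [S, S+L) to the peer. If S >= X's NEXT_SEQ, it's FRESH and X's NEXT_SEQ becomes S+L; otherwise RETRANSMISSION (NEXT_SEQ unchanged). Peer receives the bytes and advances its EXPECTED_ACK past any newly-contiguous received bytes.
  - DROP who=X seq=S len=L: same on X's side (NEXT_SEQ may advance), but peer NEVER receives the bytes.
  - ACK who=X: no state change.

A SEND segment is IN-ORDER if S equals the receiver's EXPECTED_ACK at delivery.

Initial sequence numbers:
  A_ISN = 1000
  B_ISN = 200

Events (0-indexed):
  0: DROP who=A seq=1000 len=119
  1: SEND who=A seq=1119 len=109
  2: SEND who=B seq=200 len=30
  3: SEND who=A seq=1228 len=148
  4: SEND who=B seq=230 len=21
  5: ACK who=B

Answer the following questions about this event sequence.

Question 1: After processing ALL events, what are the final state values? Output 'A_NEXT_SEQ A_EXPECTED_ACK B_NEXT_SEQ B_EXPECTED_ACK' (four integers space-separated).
After event 0: A_seq=1119 A_ack=200 B_seq=200 B_ack=1000
After event 1: A_seq=1228 A_ack=200 B_seq=200 B_ack=1000
After event 2: A_seq=1228 A_ack=230 B_seq=230 B_ack=1000
After event 3: A_seq=1376 A_ack=230 B_seq=230 B_ack=1000
After event 4: A_seq=1376 A_ack=251 B_seq=251 B_ack=1000
After event 5: A_seq=1376 A_ack=251 B_seq=251 B_ack=1000

Answer: 1376 251 251 1000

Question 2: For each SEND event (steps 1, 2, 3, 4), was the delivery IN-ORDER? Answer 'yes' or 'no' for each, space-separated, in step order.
Step 1: SEND seq=1119 -> out-of-order
Step 2: SEND seq=200 -> in-order
Step 3: SEND seq=1228 -> out-of-order
Step 4: SEND seq=230 -> in-order

Answer: no yes no yes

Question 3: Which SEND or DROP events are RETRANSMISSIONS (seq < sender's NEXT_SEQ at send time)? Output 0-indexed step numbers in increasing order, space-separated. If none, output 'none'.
Step 0: DROP seq=1000 -> fresh
Step 1: SEND seq=1119 -> fresh
Step 2: SEND seq=200 -> fresh
Step 3: SEND seq=1228 -> fresh
Step 4: SEND seq=230 -> fresh

Answer: none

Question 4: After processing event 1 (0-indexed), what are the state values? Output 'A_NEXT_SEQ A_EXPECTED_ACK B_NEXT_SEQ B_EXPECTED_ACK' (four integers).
After event 0: A_seq=1119 A_ack=200 B_seq=200 B_ack=1000
After event 1: A_seq=1228 A_ack=200 B_seq=200 B_ack=1000

1228 200 200 1000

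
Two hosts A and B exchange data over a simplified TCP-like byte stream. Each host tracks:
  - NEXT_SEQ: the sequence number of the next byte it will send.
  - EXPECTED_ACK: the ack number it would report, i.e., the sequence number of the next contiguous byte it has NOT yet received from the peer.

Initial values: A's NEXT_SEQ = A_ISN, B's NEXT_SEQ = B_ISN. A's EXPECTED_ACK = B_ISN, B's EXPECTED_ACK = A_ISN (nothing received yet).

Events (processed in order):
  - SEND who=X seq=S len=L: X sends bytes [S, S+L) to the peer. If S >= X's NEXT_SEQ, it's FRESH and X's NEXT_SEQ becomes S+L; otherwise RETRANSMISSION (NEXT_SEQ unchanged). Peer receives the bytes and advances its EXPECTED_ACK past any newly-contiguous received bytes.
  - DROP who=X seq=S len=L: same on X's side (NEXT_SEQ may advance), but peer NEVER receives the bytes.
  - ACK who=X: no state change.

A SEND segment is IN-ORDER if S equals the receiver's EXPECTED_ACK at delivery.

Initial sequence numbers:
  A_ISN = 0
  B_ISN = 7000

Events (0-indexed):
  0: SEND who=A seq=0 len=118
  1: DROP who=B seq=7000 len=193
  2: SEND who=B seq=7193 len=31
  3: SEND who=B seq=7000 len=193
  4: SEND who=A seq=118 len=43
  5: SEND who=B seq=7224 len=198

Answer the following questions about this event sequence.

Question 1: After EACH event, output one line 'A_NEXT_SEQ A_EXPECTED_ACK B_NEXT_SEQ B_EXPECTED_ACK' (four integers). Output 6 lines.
118 7000 7000 118
118 7000 7193 118
118 7000 7224 118
118 7224 7224 118
161 7224 7224 161
161 7422 7422 161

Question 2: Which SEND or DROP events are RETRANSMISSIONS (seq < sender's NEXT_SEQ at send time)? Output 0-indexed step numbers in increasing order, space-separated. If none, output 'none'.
Step 0: SEND seq=0 -> fresh
Step 1: DROP seq=7000 -> fresh
Step 2: SEND seq=7193 -> fresh
Step 3: SEND seq=7000 -> retransmit
Step 4: SEND seq=118 -> fresh
Step 5: SEND seq=7224 -> fresh

Answer: 3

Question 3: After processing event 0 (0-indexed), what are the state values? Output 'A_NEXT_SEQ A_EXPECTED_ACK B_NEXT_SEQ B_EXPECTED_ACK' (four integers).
After event 0: A_seq=118 A_ack=7000 B_seq=7000 B_ack=118

118 7000 7000 118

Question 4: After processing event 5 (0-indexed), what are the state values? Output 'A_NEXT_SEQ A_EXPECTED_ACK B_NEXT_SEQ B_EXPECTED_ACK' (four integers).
After event 0: A_seq=118 A_ack=7000 B_seq=7000 B_ack=118
After event 1: A_seq=118 A_ack=7000 B_seq=7193 B_ack=118
After event 2: A_seq=118 A_ack=7000 B_seq=7224 B_ack=118
After event 3: A_seq=118 A_ack=7224 B_seq=7224 B_ack=118
After event 4: A_seq=161 A_ack=7224 B_seq=7224 B_ack=161
After event 5: A_seq=161 A_ack=7422 B_seq=7422 B_ack=161

161 7422 7422 161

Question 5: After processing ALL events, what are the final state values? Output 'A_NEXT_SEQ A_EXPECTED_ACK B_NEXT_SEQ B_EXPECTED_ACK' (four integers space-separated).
Answer: 161 7422 7422 161

Derivation:
After event 0: A_seq=118 A_ack=7000 B_seq=7000 B_ack=118
After event 1: A_seq=118 A_ack=7000 B_seq=7193 B_ack=118
After event 2: A_seq=118 A_ack=7000 B_seq=7224 B_ack=118
After event 3: A_seq=118 A_ack=7224 B_seq=7224 B_ack=118
After event 4: A_seq=161 A_ack=7224 B_seq=7224 B_ack=161
After event 5: A_seq=161 A_ack=7422 B_seq=7422 B_ack=161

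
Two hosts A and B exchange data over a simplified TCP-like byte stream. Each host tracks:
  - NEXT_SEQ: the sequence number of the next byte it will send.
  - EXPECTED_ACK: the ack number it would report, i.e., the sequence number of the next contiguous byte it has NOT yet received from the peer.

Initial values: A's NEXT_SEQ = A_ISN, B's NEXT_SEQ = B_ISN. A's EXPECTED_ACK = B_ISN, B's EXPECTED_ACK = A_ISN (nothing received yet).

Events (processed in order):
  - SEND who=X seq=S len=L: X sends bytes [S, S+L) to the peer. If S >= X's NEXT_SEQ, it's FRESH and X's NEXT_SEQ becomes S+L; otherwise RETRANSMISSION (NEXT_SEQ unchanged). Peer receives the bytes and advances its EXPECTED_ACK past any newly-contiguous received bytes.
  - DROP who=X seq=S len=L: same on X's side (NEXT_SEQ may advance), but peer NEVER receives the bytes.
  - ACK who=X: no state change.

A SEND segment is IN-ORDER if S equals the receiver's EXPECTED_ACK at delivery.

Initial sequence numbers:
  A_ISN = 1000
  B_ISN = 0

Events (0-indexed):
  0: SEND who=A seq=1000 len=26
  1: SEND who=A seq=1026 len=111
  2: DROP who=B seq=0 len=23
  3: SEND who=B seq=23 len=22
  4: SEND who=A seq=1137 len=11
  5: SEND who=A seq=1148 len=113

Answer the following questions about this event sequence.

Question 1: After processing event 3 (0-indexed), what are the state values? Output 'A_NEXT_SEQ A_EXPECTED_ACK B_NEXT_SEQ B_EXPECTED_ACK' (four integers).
After event 0: A_seq=1026 A_ack=0 B_seq=0 B_ack=1026
After event 1: A_seq=1137 A_ack=0 B_seq=0 B_ack=1137
After event 2: A_seq=1137 A_ack=0 B_seq=23 B_ack=1137
After event 3: A_seq=1137 A_ack=0 B_seq=45 B_ack=1137

1137 0 45 1137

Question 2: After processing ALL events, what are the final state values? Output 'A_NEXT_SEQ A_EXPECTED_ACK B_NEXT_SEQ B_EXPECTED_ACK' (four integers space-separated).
After event 0: A_seq=1026 A_ack=0 B_seq=0 B_ack=1026
After event 1: A_seq=1137 A_ack=0 B_seq=0 B_ack=1137
After event 2: A_seq=1137 A_ack=0 B_seq=23 B_ack=1137
After event 3: A_seq=1137 A_ack=0 B_seq=45 B_ack=1137
After event 4: A_seq=1148 A_ack=0 B_seq=45 B_ack=1148
After event 5: A_seq=1261 A_ack=0 B_seq=45 B_ack=1261

Answer: 1261 0 45 1261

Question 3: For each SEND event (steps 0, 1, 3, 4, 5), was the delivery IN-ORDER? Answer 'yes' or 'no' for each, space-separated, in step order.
Answer: yes yes no yes yes

Derivation:
Step 0: SEND seq=1000 -> in-order
Step 1: SEND seq=1026 -> in-order
Step 3: SEND seq=23 -> out-of-order
Step 4: SEND seq=1137 -> in-order
Step 5: SEND seq=1148 -> in-order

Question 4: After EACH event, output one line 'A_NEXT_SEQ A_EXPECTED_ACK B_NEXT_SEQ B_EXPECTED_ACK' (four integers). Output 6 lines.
1026 0 0 1026
1137 0 0 1137
1137 0 23 1137
1137 0 45 1137
1148 0 45 1148
1261 0 45 1261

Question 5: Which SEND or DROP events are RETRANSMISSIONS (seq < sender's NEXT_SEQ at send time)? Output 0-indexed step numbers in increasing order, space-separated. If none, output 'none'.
Step 0: SEND seq=1000 -> fresh
Step 1: SEND seq=1026 -> fresh
Step 2: DROP seq=0 -> fresh
Step 3: SEND seq=23 -> fresh
Step 4: SEND seq=1137 -> fresh
Step 5: SEND seq=1148 -> fresh

Answer: none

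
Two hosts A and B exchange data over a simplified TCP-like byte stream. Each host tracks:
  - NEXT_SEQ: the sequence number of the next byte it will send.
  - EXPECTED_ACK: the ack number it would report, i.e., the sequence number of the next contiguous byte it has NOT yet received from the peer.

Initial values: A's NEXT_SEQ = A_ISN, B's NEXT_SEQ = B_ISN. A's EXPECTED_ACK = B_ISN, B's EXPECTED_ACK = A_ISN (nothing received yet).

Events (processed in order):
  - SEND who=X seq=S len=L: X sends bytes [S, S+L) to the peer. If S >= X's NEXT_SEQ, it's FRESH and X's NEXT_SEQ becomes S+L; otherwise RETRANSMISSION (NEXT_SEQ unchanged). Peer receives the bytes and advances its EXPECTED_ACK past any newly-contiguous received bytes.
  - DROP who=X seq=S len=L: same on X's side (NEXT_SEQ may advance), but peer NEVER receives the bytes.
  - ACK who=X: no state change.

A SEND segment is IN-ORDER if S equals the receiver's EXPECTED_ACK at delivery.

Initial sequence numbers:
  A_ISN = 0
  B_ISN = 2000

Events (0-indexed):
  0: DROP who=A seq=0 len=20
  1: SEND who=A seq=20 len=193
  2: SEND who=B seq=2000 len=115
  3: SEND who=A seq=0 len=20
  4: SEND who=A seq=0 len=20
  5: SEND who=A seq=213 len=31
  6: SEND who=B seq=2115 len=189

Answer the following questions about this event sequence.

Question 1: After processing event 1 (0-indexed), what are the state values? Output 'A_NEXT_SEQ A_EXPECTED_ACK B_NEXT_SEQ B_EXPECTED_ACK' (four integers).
After event 0: A_seq=20 A_ack=2000 B_seq=2000 B_ack=0
After event 1: A_seq=213 A_ack=2000 B_seq=2000 B_ack=0

213 2000 2000 0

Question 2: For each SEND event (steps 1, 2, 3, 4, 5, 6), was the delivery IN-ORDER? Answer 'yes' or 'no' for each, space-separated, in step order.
Answer: no yes yes no yes yes

Derivation:
Step 1: SEND seq=20 -> out-of-order
Step 2: SEND seq=2000 -> in-order
Step 3: SEND seq=0 -> in-order
Step 4: SEND seq=0 -> out-of-order
Step 5: SEND seq=213 -> in-order
Step 6: SEND seq=2115 -> in-order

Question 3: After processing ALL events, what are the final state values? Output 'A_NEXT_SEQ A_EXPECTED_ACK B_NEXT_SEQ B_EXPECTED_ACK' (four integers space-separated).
Answer: 244 2304 2304 244

Derivation:
After event 0: A_seq=20 A_ack=2000 B_seq=2000 B_ack=0
After event 1: A_seq=213 A_ack=2000 B_seq=2000 B_ack=0
After event 2: A_seq=213 A_ack=2115 B_seq=2115 B_ack=0
After event 3: A_seq=213 A_ack=2115 B_seq=2115 B_ack=213
After event 4: A_seq=213 A_ack=2115 B_seq=2115 B_ack=213
After event 5: A_seq=244 A_ack=2115 B_seq=2115 B_ack=244
After event 6: A_seq=244 A_ack=2304 B_seq=2304 B_ack=244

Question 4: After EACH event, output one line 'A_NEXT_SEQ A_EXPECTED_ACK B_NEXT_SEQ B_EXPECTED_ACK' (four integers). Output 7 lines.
20 2000 2000 0
213 2000 2000 0
213 2115 2115 0
213 2115 2115 213
213 2115 2115 213
244 2115 2115 244
244 2304 2304 244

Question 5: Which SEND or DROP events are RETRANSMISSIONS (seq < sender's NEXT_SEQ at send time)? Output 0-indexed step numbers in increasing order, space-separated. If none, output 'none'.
Step 0: DROP seq=0 -> fresh
Step 1: SEND seq=20 -> fresh
Step 2: SEND seq=2000 -> fresh
Step 3: SEND seq=0 -> retransmit
Step 4: SEND seq=0 -> retransmit
Step 5: SEND seq=213 -> fresh
Step 6: SEND seq=2115 -> fresh

Answer: 3 4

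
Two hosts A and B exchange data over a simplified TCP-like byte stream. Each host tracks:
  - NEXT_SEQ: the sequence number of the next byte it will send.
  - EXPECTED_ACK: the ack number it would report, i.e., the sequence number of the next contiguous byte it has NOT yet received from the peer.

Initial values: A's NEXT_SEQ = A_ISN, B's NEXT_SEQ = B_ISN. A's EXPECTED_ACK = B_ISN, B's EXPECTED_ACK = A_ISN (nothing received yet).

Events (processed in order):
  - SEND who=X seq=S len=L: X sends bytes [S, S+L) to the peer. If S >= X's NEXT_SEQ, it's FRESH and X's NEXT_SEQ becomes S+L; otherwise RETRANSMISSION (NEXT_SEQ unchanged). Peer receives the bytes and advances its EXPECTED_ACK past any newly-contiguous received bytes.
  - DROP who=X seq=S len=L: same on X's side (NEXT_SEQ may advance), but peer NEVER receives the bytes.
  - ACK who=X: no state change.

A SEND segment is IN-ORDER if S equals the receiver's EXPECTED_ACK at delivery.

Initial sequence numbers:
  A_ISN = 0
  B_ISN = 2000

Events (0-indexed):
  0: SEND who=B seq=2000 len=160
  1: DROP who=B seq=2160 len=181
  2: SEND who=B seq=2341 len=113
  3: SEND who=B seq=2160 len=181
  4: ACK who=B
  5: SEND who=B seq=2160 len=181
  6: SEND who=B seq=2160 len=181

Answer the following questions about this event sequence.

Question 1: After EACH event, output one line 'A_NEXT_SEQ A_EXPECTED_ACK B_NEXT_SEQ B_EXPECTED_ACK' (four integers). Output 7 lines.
0 2160 2160 0
0 2160 2341 0
0 2160 2454 0
0 2454 2454 0
0 2454 2454 0
0 2454 2454 0
0 2454 2454 0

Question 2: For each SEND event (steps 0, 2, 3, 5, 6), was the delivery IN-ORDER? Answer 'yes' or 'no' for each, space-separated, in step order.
Step 0: SEND seq=2000 -> in-order
Step 2: SEND seq=2341 -> out-of-order
Step 3: SEND seq=2160 -> in-order
Step 5: SEND seq=2160 -> out-of-order
Step 6: SEND seq=2160 -> out-of-order

Answer: yes no yes no no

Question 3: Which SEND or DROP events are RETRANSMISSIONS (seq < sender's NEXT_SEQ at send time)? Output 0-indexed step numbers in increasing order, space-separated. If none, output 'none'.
Step 0: SEND seq=2000 -> fresh
Step 1: DROP seq=2160 -> fresh
Step 2: SEND seq=2341 -> fresh
Step 3: SEND seq=2160 -> retransmit
Step 5: SEND seq=2160 -> retransmit
Step 6: SEND seq=2160 -> retransmit

Answer: 3 5 6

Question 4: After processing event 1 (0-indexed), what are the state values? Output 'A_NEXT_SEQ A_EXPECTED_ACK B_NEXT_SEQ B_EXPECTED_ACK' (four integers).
After event 0: A_seq=0 A_ack=2160 B_seq=2160 B_ack=0
After event 1: A_seq=0 A_ack=2160 B_seq=2341 B_ack=0

0 2160 2341 0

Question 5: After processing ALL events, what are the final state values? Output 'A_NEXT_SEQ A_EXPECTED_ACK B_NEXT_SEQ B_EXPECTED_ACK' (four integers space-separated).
Answer: 0 2454 2454 0

Derivation:
After event 0: A_seq=0 A_ack=2160 B_seq=2160 B_ack=0
After event 1: A_seq=0 A_ack=2160 B_seq=2341 B_ack=0
After event 2: A_seq=0 A_ack=2160 B_seq=2454 B_ack=0
After event 3: A_seq=0 A_ack=2454 B_seq=2454 B_ack=0
After event 4: A_seq=0 A_ack=2454 B_seq=2454 B_ack=0
After event 5: A_seq=0 A_ack=2454 B_seq=2454 B_ack=0
After event 6: A_seq=0 A_ack=2454 B_seq=2454 B_ack=0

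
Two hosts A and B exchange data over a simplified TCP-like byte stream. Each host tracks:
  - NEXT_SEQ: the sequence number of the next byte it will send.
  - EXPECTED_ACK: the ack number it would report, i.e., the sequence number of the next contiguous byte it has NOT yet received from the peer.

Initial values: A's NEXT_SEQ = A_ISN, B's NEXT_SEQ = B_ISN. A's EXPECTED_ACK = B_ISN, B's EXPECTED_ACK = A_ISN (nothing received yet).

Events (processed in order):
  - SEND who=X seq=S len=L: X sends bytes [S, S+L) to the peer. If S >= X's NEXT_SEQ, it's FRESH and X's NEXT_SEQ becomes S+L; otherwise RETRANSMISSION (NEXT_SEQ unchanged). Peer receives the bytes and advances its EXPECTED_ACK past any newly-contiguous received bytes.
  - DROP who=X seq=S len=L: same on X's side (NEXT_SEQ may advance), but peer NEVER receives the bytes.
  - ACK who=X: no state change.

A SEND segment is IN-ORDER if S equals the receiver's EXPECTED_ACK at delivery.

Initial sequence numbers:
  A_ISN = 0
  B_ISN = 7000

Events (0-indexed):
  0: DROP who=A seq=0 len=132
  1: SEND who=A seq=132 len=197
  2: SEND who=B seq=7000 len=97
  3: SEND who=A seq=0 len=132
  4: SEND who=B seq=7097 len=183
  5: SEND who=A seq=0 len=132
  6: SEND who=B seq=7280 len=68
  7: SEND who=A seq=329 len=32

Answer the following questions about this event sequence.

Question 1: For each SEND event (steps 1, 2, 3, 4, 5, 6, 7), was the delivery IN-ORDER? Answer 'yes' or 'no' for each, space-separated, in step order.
Step 1: SEND seq=132 -> out-of-order
Step 2: SEND seq=7000 -> in-order
Step 3: SEND seq=0 -> in-order
Step 4: SEND seq=7097 -> in-order
Step 5: SEND seq=0 -> out-of-order
Step 6: SEND seq=7280 -> in-order
Step 7: SEND seq=329 -> in-order

Answer: no yes yes yes no yes yes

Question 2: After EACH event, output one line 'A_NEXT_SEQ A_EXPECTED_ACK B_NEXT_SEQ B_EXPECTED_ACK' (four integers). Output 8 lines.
132 7000 7000 0
329 7000 7000 0
329 7097 7097 0
329 7097 7097 329
329 7280 7280 329
329 7280 7280 329
329 7348 7348 329
361 7348 7348 361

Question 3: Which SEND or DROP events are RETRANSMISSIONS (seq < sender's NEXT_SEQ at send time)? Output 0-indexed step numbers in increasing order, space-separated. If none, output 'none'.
Step 0: DROP seq=0 -> fresh
Step 1: SEND seq=132 -> fresh
Step 2: SEND seq=7000 -> fresh
Step 3: SEND seq=0 -> retransmit
Step 4: SEND seq=7097 -> fresh
Step 5: SEND seq=0 -> retransmit
Step 6: SEND seq=7280 -> fresh
Step 7: SEND seq=329 -> fresh

Answer: 3 5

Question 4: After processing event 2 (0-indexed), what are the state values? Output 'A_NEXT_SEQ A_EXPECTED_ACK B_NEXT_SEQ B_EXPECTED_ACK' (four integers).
After event 0: A_seq=132 A_ack=7000 B_seq=7000 B_ack=0
After event 1: A_seq=329 A_ack=7000 B_seq=7000 B_ack=0
After event 2: A_seq=329 A_ack=7097 B_seq=7097 B_ack=0

329 7097 7097 0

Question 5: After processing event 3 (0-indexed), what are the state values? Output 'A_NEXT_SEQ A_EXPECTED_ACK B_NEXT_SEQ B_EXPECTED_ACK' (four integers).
After event 0: A_seq=132 A_ack=7000 B_seq=7000 B_ack=0
After event 1: A_seq=329 A_ack=7000 B_seq=7000 B_ack=0
After event 2: A_seq=329 A_ack=7097 B_seq=7097 B_ack=0
After event 3: A_seq=329 A_ack=7097 B_seq=7097 B_ack=329

329 7097 7097 329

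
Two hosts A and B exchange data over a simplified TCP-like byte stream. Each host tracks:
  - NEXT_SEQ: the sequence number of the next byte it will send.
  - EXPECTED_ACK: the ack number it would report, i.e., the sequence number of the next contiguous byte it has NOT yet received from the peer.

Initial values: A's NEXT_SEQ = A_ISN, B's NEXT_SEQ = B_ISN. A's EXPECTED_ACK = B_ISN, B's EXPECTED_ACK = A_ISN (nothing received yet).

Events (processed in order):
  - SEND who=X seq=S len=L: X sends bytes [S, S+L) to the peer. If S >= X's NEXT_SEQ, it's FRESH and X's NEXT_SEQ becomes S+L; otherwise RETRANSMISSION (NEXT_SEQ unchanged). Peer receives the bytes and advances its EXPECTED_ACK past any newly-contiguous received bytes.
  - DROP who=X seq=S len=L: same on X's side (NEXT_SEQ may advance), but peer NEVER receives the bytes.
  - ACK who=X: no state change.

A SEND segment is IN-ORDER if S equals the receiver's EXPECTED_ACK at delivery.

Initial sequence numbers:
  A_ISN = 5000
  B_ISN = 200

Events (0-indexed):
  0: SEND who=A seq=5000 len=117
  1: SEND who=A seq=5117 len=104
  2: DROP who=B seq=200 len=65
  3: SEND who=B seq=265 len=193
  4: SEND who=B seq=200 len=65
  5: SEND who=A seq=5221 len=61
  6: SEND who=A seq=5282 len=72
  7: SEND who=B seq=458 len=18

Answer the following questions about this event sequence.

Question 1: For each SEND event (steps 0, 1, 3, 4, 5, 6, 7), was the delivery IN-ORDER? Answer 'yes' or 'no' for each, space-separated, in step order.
Answer: yes yes no yes yes yes yes

Derivation:
Step 0: SEND seq=5000 -> in-order
Step 1: SEND seq=5117 -> in-order
Step 3: SEND seq=265 -> out-of-order
Step 4: SEND seq=200 -> in-order
Step 5: SEND seq=5221 -> in-order
Step 6: SEND seq=5282 -> in-order
Step 7: SEND seq=458 -> in-order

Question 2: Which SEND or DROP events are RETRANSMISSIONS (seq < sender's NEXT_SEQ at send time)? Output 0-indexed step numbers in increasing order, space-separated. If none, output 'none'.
Answer: 4

Derivation:
Step 0: SEND seq=5000 -> fresh
Step 1: SEND seq=5117 -> fresh
Step 2: DROP seq=200 -> fresh
Step 3: SEND seq=265 -> fresh
Step 4: SEND seq=200 -> retransmit
Step 5: SEND seq=5221 -> fresh
Step 6: SEND seq=5282 -> fresh
Step 7: SEND seq=458 -> fresh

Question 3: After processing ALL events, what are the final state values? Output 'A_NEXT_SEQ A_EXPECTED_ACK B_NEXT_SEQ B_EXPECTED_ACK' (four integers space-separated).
Answer: 5354 476 476 5354

Derivation:
After event 0: A_seq=5117 A_ack=200 B_seq=200 B_ack=5117
After event 1: A_seq=5221 A_ack=200 B_seq=200 B_ack=5221
After event 2: A_seq=5221 A_ack=200 B_seq=265 B_ack=5221
After event 3: A_seq=5221 A_ack=200 B_seq=458 B_ack=5221
After event 4: A_seq=5221 A_ack=458 B_seq=458 B_ack=5221
After event 5: A_seq=5282 A_ack=458 B_seq=458 B_ack=5282
After event 6: A_seq=5354 A_ack=458 B_seq=458 B_ack=5354
After event 7: A_seq=5354 A_ack=476 B_seq=476 B_ack=5354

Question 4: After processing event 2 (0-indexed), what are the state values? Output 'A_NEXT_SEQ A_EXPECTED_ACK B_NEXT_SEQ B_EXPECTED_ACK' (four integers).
After event 0: A_seq=5117 A_ack=200 B_seq=200 B_ack=5117
After event 1: A_seq=5221 A_ack=200 B_seq=200 B_ack=5221
After event 2: A_seq=5221 A_ack=200 B_seq=265 B_ack=5221

5221 200 265 5221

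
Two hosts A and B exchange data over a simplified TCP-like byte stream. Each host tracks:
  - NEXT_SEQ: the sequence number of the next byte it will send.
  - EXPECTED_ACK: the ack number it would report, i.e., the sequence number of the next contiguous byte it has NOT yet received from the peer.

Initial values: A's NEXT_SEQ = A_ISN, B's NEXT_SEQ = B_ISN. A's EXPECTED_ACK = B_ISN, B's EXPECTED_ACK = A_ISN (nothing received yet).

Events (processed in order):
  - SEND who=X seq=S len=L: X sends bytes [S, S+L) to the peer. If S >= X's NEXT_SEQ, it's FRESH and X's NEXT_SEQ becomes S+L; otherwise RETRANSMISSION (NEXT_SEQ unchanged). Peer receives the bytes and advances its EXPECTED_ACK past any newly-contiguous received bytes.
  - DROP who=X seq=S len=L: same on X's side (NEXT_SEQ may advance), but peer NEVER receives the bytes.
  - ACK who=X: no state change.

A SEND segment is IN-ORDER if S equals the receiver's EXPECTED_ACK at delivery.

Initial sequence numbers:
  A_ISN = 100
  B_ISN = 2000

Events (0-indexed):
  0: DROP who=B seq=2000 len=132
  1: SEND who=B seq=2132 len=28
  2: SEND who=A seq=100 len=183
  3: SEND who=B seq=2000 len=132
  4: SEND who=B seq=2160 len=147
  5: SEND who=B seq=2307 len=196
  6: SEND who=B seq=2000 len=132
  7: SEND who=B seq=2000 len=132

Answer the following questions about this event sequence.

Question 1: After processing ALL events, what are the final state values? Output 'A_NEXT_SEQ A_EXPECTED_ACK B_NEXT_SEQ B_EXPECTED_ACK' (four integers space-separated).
Answer: 283 2503 2503 283

Derivation:
After event 0: A_seq=100 A_ack=2000 B_seq=2132 B_ack=100
After event 1: A_seq=100 A_ack=2000 B_seq=2160 B_ack=100
After event 2: A_seq=283 A_ack=2000 B_seq=2160 B_ack=283
After event 3: A_seq=283 A_ack=2160 B_seq=2160 B_ack=283
After event 4: A_seq=283 A_ack=2307 B_seq=2307 B_ack=283
After event 5: A_seq=283 A_ack=2503 B_seq=2503 B_ack=283
After event 6: A_seq=283 A_ack=2503 B_seq=2503 B_ack=283
After event 7: A_seq=283 A_ack=2503 B_seq=2503 B_ack=283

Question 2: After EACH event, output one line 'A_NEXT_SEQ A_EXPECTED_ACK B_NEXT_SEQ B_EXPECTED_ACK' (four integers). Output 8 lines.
100 2000 2132 100
100 2000 2160 100
283 2000 2160 283
283 2160 2160 283
283 2307 2307 283
283 2503 2503 283
283 2503 2503 283
283 2503 2503 283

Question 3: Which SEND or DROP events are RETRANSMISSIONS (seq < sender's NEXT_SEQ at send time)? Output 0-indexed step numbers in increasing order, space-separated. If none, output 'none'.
Step 0: DROP seq=2000 -> fresh
Step 1: SEND seq=2132 -> fresh
Step 2: SEND seq=100 -> fresh
Step 3: SEND seq=2000 -> retransmit
Step 4: SEND seq=2160 -> fresh
Step 5: SEND seq=2307 -> fresh
Step 6: SEND seq=2000 -> retransmit
Step 7: SEND seq=2000 -> retransmit

Answer: 3 6 7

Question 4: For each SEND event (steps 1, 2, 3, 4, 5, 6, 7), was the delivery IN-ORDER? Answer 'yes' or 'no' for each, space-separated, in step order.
Answer: no yes yes yes yes no no

Derivation:
Step 1: SEND seq=2132 -> out-of-order
Step 2: SEND seq=100 -> in-order
Step 3: SEND seq=2000 -> in-order
Step 4: SEND seq=2160 -> in-order
Step 5: SEND seq=2307 -> in-order
Step 6: SEND seq=2000 -> out-of-order
Step 7: SEND seq=2000 -> out-of-order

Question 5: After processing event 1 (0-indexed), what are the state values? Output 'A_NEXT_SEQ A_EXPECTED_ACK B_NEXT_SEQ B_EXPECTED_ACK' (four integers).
After event 0: A_seq=100 A_ack=2000 B_seq=2132 B_ack=100
After event 1: A_seq=100 A_ack=2000 B_seq=2160 B_ack=100

100 2000 2160 100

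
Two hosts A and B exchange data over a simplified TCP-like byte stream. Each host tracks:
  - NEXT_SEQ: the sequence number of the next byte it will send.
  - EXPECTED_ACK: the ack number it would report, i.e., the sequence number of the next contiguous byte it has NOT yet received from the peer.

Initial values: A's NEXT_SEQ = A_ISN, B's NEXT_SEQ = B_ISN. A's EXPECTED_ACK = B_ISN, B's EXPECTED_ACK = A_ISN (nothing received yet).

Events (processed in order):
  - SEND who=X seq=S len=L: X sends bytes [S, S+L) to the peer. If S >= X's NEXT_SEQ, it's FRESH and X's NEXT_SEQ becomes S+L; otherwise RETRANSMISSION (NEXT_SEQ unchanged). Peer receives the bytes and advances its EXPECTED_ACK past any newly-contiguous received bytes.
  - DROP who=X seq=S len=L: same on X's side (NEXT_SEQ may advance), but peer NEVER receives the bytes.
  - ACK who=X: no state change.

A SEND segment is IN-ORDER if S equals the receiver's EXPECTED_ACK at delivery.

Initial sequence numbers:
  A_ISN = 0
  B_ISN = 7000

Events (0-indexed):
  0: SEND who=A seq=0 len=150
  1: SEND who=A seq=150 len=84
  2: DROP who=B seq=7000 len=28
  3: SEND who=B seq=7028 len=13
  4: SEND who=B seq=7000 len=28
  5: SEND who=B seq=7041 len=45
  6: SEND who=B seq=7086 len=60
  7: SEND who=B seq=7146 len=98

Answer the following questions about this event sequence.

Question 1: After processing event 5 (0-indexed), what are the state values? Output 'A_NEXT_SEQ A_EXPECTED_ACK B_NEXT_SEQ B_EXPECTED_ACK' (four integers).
After event 0: A_seq=150 A_ack=7000 B_seq=7000 B_ack=150
After event 1: A_seq=234 A_ack=7000 B_seq=7000 B_ack=234
After event 2: A_seq=234 A_ack=7000 B_seq=7028 B_ack=234
After event 3: A_seq=234 A_ack=7000 B_seq=7041 B_ack=234
After event 4: A_seq=234 A_ack=7041 B_seq=7041 B_ack=234
After event 5: A_seq=234 A_ack=7086 B_seq=7086 B_ack=234

234 7086 7086 234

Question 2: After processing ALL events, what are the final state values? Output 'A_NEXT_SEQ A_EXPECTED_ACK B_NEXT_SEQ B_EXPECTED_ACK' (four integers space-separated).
Answer: 234 7244 7244 234

Derivation:
After event 0: A_seq=150 A_ack=7000 B_seq=7000 B_ack=150
After event 1: A_seq=234 A_ack=7000 B_seq=7000 B_ack=234
After event 2: A_seq=234 A_ack=7000 B_seq=7028 B_ack=234
After event 3: A_seq=234 A_ack=7000 B_seq=7041 B_ack=234
After event 4: A_seq=234 A_ack=7041 B_seq=7041 B_ack=234
After event 5: A_seq=234 A_ack=7086 B_seq=7086 B_ack=234
After event 6: A_seq=234 A_ack=7146 B_seq=7146 B_ack=234
After event 7: A_seq=234 A_ack=7244 B_seq=7244 B_ack=234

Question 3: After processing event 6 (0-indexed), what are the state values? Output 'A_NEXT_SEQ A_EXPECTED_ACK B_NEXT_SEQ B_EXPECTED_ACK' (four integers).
After event 0: A_seq=150 A_ack=7000 B_seq=7000 B_ack=150
After event 1: A_seq=234 A_ack=7000 B_seq=7000 B_ack=234
After event 2: A_seq=234 A_ack=7000 B_seq=7028 B_ack=234
After event 3: A_seq=234 A_ack=7000 B_seq=7041 B_ack=234
After event 4: A_seq=234 A_ack=7041 B_seq=7041 B_ack=234
After event 5: A_seq=234 A_ack=7086 B_seq=7086 B_ack=234
After event 6: A_seq=234 A_ack=7146 B_seq=7146 B_ack=234

234 7146 7146 234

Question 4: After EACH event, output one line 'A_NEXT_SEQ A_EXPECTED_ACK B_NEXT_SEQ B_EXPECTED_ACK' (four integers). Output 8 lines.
150 7000 7000 150
234 7000 7000 234
234 7000 7028 234
234 7000 7041 234
234 7041 7041 234
234 7086 7086 234
234 7146 7146 234
234 7244 7244 234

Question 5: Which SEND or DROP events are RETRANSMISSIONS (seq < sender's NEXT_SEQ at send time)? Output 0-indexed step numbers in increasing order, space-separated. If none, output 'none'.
Step 0: SEND seq=0 -> fresh
Step 1: SEND seq=150 -> fresh
Step 2: DROP seq=7000 -> fresh
Step 3: SEND seq=7028 -> fresh
Step 4: SEND seq=7000 -> retransmit
Step 5: SEND seq=7041 -> fresh
Step 6: SEND seq=7086 -> fresh
Step 7: SEND seq=7146 -> fresh

Answer: 4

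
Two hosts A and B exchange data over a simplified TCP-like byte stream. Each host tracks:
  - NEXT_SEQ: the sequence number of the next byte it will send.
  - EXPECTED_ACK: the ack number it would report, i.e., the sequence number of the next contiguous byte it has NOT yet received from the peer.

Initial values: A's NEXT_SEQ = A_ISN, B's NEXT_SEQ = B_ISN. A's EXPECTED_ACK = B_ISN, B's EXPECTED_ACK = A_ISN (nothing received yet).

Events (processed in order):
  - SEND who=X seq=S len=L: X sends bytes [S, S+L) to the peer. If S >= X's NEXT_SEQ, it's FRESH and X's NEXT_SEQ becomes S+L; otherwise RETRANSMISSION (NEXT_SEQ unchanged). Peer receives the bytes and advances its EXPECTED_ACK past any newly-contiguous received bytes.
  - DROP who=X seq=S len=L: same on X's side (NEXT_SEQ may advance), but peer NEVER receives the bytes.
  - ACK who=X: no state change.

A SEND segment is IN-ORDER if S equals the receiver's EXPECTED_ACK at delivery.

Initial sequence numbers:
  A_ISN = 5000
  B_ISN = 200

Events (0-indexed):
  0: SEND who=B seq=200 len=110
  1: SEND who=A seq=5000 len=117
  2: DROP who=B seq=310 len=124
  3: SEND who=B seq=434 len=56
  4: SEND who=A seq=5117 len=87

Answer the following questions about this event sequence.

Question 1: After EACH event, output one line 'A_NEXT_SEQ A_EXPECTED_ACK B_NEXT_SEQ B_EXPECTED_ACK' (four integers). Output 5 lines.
5000 310 310 5000
5117 310 310 5117
5117 310 434 5117
5117 310 490 5117
5204 310 490 5204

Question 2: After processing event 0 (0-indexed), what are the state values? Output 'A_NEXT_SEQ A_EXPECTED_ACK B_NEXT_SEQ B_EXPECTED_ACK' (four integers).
After event 0: A_seq=5000 A_ack=310 B_seq=310 B_ack=5000

5000 310 310 5000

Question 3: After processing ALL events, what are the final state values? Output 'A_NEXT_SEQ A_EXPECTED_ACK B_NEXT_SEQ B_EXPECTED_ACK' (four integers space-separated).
After event 0: A_seq=5000 A_ack=310 B_seq=310 B_ack=5000
After event 1: A_seq=5117 A_ack=310 B_seq=310 B_ack=5117
After event 2: A_seq=5117 A_ack=310 B_seq=434 B_ack=5117
After event 3: A_seq=5117 A_ack=310 B_seq=490 B_ack=5117
After event 4: A_seq=5204 A_ack=310 B_seq=490 B_ack=5204

Answer: 5204 310 490 5204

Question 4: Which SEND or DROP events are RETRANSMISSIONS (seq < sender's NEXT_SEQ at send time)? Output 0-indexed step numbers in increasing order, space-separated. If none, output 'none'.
Answer: none

Derivation:
Step 0: SEND seq=200 -> fresh
Step 1: SEND seq=5000 -> fresh
Step 2: DROP seq=310 -> fresh
Step 3: SEND seq=434 -> fresh
Step 4: SEND seq=5117 -> fresh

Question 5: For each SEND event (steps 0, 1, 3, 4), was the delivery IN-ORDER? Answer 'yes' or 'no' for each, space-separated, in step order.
Step 0: SEND seq=200 -> in-order
Step 1: SEND seq=5000 -> in-order
Step 3: SEND seq=434 -> out-of-order
Step 4: SEND seq=5117 -> in-order

Answer: yes yes no yes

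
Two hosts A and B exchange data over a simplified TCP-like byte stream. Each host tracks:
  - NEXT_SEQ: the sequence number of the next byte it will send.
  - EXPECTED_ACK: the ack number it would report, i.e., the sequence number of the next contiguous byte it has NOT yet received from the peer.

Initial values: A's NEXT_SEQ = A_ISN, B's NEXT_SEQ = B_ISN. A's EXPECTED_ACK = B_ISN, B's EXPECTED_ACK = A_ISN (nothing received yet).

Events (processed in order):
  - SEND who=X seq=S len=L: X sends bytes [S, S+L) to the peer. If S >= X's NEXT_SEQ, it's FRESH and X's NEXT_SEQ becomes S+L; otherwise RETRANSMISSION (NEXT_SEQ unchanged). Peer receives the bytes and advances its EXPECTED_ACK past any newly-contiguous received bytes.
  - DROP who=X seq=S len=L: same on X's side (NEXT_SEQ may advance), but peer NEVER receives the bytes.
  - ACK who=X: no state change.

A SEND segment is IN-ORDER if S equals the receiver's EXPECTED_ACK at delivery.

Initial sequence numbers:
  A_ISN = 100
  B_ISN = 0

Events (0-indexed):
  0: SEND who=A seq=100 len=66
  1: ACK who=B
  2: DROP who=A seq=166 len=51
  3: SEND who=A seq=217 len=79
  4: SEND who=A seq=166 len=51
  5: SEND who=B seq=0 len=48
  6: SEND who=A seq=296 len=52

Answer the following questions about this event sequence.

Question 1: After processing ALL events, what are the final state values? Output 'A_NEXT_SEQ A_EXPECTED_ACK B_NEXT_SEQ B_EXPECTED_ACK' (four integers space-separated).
Answer: 348 48 48 348

Derivation:
After event 0: A_seq=166 A_ack=0 B_seq=0 B_ack=166
After event 1: A_seq=166 A_ack=0 B_seq=0 B_ack=166
After event 2: A_seq=217 A_ack=0 B_seq=0 B_ack=166
After event 3: A_seq=296 A_ack=0 B_seq=0 B_ack=166
After event 4: A_seq=296 A_ack=0 B_seq=0 B_ack=296
After event 5: A_seq=296 A_ack=48 B_seq=48 B_ack=296
After event 6: A_seq=348 A_ack=48 B_seq=48 B_ack=348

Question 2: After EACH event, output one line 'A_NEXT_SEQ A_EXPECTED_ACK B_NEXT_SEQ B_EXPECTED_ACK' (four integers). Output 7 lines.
166 0 0 166
166 0 0 166
217 0 0 166
296 0 0 166
296 0 0 296
296 48 48 296
348 48 48 348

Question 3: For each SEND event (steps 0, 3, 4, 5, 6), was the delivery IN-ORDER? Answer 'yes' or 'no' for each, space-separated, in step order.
Answer: yes no yes yes yes

Derivation:
Step 0: SEND seq=100 -> in-order
Step 3: SEND seq=217 -> out-of-order
Step 4: SEND seq=166 -> in-order
Step 5: SEND seq=0 -> in-order
Step 6: SEND seq=296 -> in-order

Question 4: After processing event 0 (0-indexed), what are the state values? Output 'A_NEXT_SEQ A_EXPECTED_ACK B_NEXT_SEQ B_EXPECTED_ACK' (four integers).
After event 0: A_seq=166 A_ack=0 B_seq=0 B_ack=166

166 0 0 166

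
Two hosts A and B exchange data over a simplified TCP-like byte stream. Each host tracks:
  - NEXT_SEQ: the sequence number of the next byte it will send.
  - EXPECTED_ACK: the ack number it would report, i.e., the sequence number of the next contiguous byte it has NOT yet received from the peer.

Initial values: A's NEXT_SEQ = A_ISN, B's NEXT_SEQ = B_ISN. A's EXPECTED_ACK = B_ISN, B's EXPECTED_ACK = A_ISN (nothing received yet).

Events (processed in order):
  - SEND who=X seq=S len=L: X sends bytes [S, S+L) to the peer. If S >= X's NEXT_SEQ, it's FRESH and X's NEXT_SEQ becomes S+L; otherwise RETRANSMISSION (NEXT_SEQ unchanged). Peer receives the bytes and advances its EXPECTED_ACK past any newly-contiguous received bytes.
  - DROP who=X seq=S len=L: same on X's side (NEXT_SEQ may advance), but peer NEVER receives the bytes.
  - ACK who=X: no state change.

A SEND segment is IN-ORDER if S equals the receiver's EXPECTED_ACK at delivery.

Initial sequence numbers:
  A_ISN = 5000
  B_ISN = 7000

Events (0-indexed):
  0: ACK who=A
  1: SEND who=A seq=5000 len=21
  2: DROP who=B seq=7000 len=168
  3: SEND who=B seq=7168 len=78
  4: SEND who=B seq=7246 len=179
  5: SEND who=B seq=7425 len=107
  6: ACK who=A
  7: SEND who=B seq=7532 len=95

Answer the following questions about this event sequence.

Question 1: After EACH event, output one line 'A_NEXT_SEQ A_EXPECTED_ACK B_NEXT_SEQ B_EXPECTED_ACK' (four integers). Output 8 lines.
5000 7000 7000 5000
5021 7000 7000 5021
5021 7000 7168 5021
5021 7000 7246 5021
5021 7000 7425 5021
5021 7000 7532 5021
5021 7000 7532 5021
5021 7000 7627 5021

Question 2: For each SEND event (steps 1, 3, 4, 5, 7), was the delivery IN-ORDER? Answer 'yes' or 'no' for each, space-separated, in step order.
Answer: yes no no no no

Derivation:
Step 1: SEND seq=5000 -> in-order
Step 3: SEND seq=7168 -> out-of-order
Step 4: SEND seq=7246 -> out-of-order
Step 5: SEND seq=7425 -> out-of-order
Step 7: SEND seq=7532 -> out-of-order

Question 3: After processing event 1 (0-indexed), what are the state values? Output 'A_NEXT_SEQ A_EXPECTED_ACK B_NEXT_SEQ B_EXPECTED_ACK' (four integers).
After event 0: A_seq=5000 A_ack=7000 B_seq=7000 B_ack=5000
After event 1: A_seq=5021 A_ack=7000 B_seq=7000 B_ack=5021

5021 7000 7000 5021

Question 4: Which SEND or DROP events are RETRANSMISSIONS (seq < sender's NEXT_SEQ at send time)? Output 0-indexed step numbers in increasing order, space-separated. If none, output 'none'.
Step 1: SEND seq=5000 -> fresh
Step 2: DROP seq=7000 -> fresh
Step 3: SEND seq=7168 -> fresh
Step 4: SEND seq=7246 -> fresh
Step 5: SEND seq=7425 -> fresh
Step 7: SEND seq=7532 -> fresh

Answer: none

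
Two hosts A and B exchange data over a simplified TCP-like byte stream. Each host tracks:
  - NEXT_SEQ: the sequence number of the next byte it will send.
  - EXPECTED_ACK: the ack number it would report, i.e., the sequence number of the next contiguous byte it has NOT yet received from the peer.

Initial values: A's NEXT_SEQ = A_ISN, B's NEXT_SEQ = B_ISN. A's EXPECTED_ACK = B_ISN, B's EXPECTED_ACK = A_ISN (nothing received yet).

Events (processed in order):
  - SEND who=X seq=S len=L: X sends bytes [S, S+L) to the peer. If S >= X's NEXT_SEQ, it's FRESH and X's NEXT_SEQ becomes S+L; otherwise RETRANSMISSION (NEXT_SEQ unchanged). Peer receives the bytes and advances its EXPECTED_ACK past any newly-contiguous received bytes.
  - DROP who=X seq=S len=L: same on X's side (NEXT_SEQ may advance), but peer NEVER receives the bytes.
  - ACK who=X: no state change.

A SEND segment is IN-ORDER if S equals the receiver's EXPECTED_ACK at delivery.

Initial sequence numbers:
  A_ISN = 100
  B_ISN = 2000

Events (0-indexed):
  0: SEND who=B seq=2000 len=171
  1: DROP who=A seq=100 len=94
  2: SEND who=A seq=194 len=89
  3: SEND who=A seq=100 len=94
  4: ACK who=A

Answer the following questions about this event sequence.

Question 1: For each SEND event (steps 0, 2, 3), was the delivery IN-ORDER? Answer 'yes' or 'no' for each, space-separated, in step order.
Answer: yes no yes

Derivation:
Step 0: SEND seq=2000 -> in-order
Step 2: SEND seq=194 -> out-of-order
Step 3: SEND seq=100 -> in-order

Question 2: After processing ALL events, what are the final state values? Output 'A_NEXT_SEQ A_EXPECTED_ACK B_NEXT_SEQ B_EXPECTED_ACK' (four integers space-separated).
After event 0: A_seq=100 A_ack=2171 B_seq=2171 B_ack=100
After event 1: A_seq=194 A_ack=2171 B_seq=2171 B_ack=100
After event 2: A_seq=283 A_ack=2171 B_seq=2171 B_ack=100
After event 3: A_seq=283 A_ack=2171 B_seq=2171 B_ack=283
After event 4: A_seq=283 A_ack=2171 B_seq=2171 B_ack=283

Answer: 283 2171 2171 283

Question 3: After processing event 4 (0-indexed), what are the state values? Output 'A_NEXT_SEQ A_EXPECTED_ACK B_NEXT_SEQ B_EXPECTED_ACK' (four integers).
After event 0: A_seq=100 A_ack=2171 B_seq=2171 B_ack=100
After event 1: A_seq=194 A_ack=2171 B_seq=2171 B_ack=100
After event 2: A_seq=283 A_ack=2171 B_seq=2171 B_ack=100
After event 3: A_seq=283 A_ack=2171 B_seq=2171 B_ack=283
After event 4: A_seq=283 A_ack=2171 B_seq=2171 B_ack=283

283 2171 2171 283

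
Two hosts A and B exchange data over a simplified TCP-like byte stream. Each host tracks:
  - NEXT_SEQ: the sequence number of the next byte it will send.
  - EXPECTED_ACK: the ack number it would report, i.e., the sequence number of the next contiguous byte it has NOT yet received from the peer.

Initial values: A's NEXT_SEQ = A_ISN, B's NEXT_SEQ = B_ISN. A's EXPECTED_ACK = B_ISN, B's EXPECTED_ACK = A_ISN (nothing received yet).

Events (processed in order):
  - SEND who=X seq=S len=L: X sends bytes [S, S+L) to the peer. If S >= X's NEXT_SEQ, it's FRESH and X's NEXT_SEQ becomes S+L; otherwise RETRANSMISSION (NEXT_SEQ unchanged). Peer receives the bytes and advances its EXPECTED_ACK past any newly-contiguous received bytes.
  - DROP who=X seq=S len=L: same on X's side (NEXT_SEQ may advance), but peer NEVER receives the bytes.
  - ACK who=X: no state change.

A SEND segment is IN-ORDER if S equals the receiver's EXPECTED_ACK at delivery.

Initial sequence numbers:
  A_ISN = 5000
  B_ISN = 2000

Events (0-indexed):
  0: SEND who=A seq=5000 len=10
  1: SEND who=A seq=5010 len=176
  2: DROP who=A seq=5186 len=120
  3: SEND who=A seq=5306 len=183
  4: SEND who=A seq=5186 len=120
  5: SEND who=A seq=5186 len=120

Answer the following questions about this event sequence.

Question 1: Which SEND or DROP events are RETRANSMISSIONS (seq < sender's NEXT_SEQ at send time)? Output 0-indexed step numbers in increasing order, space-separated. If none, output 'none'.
Step 0: SEND seq=5000 -> fresh
Step 1: SEND seq=5010 -> fresh
Step 2: DROP seq=5186 -> fresh
Step 3: SEND seq=5306 -> fresh
Step 4: SEND seq=5186 -> retransmit
Step 5: SEND seq=5186 -> retransmit

Answer: 4 5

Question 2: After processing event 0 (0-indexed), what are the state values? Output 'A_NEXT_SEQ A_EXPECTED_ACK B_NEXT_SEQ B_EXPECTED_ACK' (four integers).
After event 0: A_seq=5010 A_ack=2000 B_seq=2000 B_ack=5010

5010 2000 2000 5010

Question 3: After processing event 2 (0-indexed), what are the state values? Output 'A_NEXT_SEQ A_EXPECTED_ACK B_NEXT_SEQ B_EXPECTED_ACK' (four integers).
After event 0: A_seq=5010 A_ack=2000 B_seq=2000 B_ack=5010
After event 1: A_seq=5186 A_ack=2000 B_seq=2000 B_ack=5186
After event 2: A_seq=5306 A_ack=2000 B_seq=2000 B_ack=5186

5306 2000 2000 5186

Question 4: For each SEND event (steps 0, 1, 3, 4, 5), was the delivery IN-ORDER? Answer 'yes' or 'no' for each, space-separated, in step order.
Step 0: SEND seq=5000 -> in-order
Step 1: SEND seq=5010 -> in-order
Step 3: SEND seq=5306 -> out-of-order
Step 4: SEND seq=5186 -> in-order
Step 5: SEND seq=5186 -> out-of-order

Answer: yes yes no yes no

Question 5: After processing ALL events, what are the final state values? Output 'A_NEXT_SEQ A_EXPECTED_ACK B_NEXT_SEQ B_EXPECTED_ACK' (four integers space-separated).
After event 0: A_seq=5010 A_ack=2000 B_seq=2000 B_ack=5010
After event 1: A_seq=5186 A_ack=2000 B_seq=2000 B_ack=5186
After event 2: A_seq=5306 A_ack=2000 B_seq=2000 B_ack=5186
After event 3: A_seq=5489 A_ack=2000 B_seq=2000 B_ack=5186
After event 4: A_seq=5489 A_ack=2000 B_seq=2000 B_ack=5489
After event 5: A_seq=5489 A_ack=2000 B_seq=2000 B_ack=5489

Answer: 5489 2000 2000 5489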